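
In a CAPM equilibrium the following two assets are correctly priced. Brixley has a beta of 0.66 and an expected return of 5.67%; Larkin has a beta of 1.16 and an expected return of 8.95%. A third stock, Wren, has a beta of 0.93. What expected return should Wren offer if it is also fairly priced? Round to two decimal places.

7.44%

MRP (SML slope) = (8.95% − 5.67%) / (1.16 − 0.66) = 3.28% / 0.50 = 6.5600%
R_f (intercept) = 5.67% − 0.66 × 6.5600% = 1.3404%
E(R_Wren) = R_f + β × MRP = 1.3404% + 0.93 × 6.5600% = 7.44%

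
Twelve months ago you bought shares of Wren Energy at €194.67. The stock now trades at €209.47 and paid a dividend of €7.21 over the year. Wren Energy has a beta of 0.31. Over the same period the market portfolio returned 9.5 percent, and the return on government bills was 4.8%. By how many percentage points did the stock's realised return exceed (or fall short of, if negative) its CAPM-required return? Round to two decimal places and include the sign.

Realised HPR = (P1 + D1 − P0) / P0 = (209.47 + 7.21 − 194.67) / 194.67 = 22.01 / 194.67 = 11.3063%
MRP = 9.5% − 4.8% = 4.70%
CAPM required = R_f + β·MRP = 4.8% + 0.31 × 4.7% = 6.2570%
α = realised − required = 11.3063% − 6.2570% = +5.05%

+5.05%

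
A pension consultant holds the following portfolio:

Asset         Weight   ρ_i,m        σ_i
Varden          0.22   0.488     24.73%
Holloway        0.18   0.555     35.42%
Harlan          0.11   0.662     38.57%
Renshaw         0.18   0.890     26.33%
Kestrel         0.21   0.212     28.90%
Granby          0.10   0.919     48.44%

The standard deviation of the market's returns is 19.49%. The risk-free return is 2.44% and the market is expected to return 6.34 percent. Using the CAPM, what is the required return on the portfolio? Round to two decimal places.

β_Varden = 0.488 × 24.73% / 19.49% = 0.6192
β_Holloway = 0.555 × 35.42% / 19.49% = 1.0086
β_Harlan = 0.662 × 38.57% / 19.49% = 1.3101
β_Renshaw = 0.890 × 26.33% / 19.49% = 1.2023
β_Kestrel = 0.212 × 28.90% / 19.49% = 0.3144
β_Granby = 0.919 × 48.44% / 19.49% = 2.2841
β_P = Σ w_i β_i = 0.22×0.6192 + 0.18×1.0086 + 0.11×1.3101 + 0.18×1.2023 + 0.21×0.3144 + 0.10×2.2841 = 0.9727
MRP = 6.34% − 2.44% = 3.90%
E(R_P) = R_f + β_P × MRP = 2.44% + 0.9727 × 3.90% = 6.23%

6.23%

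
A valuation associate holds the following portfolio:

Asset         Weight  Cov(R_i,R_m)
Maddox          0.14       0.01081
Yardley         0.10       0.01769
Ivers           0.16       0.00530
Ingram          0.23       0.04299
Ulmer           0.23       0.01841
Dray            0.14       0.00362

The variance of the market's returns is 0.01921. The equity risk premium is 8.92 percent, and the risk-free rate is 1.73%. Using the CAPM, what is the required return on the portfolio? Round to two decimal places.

10.44%

β_Maddox = 0.01081 / 0.01921 = 0.5627
β_Yardley = 0.01769 / 0.01921 = 0.9209
β_Ivers = 0.00530 / 0.01921 = 0.2759
β_Ingram = 0.04299 / 0.01921 = 2.2379
β_Ulmer = 0.01841 / 0.01921 = 0.9584
β_Dray = 0.00362 / 0.01921 = 0.1884
β_P = Σ w_i β_i = 0.14×0.5627 + 0.10×0.9209 + 0.16×0.2759 + 0.23×2.2379 + 0.23×0.9584 + 0.14×0.1884 = 0.9765
E(R_P) = R_f + β_P × MRP = 1.73% + 0.9765 × 8.92% = 10.44%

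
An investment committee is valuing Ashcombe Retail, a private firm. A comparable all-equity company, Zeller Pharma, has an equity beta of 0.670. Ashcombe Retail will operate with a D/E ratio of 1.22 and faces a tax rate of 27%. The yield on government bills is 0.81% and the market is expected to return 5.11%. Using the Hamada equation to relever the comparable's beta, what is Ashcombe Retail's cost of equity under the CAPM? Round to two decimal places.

6.26%

β_L = β_U × [1 + (1 − t)(D/E)] = 0.670 × [1 + (1 − 0.27) × 1.22]
    = 0.670 × [1 + 0.73 × 1.22] = 0.670 × 1.8906 = 1.2667
MRP = 5.11% − 0.81% = 4.30%
E(R) = R_f + β_L × MRP = 0.81% + 1.2667 × 4.30% = 6.26%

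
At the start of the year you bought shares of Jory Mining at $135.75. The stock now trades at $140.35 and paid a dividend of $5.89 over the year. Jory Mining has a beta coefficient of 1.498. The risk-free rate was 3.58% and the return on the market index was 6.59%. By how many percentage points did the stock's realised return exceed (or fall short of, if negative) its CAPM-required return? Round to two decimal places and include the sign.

-0.36%

Realised HPR = (P1 + D1 − P0) / P0 = (140.35 + 5.89 − 135.75) / 135.75 = 10.49 / 135.75 = 7.7274%
MRP = 6.59% − 3.58% = 3.01%
CAPM required = R_f + β·MRP = 3.58% + 1.498 × 3.01% = 8.08898%
α = realised − required = 7.7274% − 8.08898% = -0.36%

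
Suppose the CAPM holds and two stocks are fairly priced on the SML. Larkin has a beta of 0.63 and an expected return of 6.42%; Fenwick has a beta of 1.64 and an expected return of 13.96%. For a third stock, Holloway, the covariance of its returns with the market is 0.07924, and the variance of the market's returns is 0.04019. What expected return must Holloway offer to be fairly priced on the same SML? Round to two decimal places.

16.44%

MRP = (13.96% − 6.42%) / (1.64 − 0.63) = 7.4653%
R_f = 6.42% − 0.63 × 7.4653% = 1.7169%
β_Holloway = Cov / Var(R_m) = 0.07924 / 0.04019 = 1.9716
E(R_Holloway) = R_f + β × MRP = 1.7169% + 1.9716 × 7.4653% = 16.44%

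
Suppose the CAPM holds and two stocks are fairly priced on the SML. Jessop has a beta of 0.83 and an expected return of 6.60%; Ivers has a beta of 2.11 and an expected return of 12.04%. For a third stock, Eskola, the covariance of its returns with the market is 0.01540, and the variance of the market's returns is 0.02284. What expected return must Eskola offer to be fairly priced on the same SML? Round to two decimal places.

MRP = (12.04% − 6.60%) / (2.11 − 0.83) = 4.2500%
R_f = 6.60% − 0.83 × 4.2500% = 3.0725%
β_Eskola = Cov / Var(R_m) = 0.01540 / 0.02284 = 0.6743
E(R_Eskola) = R_f + β × MRP = 3.0725% + 0.6743 × 4.2500% = 5.94%

5.94%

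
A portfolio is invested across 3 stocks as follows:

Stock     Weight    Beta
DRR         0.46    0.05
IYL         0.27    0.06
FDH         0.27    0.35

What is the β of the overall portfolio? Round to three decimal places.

0.134

β_P = Σ w_i β_i = 0.46×0.05 + 0.27×0.06 + 0.27×0.35 = 0.1337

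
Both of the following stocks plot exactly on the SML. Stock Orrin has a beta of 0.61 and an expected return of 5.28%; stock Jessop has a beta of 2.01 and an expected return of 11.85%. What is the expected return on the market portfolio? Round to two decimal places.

7.11%

Both satisfy E(R) = R_f + β·MRP, so the slope of the SML is
MRP = (11.85% − 5.28%) / (2.01 − 0.61) = 6.57% / 1.40 = 4.6929%
R_f = E(R_Orrin) − β_Orrin·MRP = 5.28% − 0.61 × 4.6929% = 2.4173%
E(R_m) = R_f + MRP = 2.4173% + 4.6929% = 7.11%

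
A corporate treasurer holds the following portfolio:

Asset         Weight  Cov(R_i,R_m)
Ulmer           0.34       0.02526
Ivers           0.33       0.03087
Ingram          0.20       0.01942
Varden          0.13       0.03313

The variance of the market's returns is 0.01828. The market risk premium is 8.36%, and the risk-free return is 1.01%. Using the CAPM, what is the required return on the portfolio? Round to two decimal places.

13.34%

β_Ulmer = 0.02526 / 0.01828 = 1.3818
β_Ivers = 0.03087 / 0.01828 = 1.6887
β_Ingram = 0.01942 / 0.01828 = 1.0624
β_Varden = 0.03313 / 0.01828 = 1.8124
β_P = Σ w_i β_i = 0.34×1.3818 + 0.33×1.6887 + 0.20×1.0624 + 0.13×1.8124 = 1.4752
E(R_P) = R_f + β_P × MRP = 1.01% + 1.4752 × 8.36% = 13.34%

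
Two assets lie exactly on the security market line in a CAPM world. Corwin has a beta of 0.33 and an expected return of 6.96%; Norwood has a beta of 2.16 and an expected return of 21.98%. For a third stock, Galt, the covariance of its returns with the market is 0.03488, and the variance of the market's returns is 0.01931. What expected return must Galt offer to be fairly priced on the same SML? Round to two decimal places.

MRP = (21.98% − 6.96%) / (2.16 − 0.33) = 8.2077%
R_f = 6.96% − 0.33 × 8.2077% = 4.2515%
β_Galt = Cov / Var(R_m) = 0.03488 / 0.01931 = 1.8063
E(R_Galt) = R_f + β × MRP = 4.2515% + 1.8063 × 8.2077% = 19.08%

19.08%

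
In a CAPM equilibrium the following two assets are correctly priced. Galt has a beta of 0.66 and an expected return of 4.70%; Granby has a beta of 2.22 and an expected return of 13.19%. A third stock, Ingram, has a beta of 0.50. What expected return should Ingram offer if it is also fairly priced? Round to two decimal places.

MRP (SML slope) = (13.19% − 4.70%) / (2.22 − 0.66) = 8.49% / 1.56 = 5.4423%
R_f (intercept) = 4.70% − 0.66 × 5.4423% = 1.1081%
E(R_Ingram) = R_f + β × MRP = 1.1081% + 0.50 × 5.4423% = 3.83%

3.83%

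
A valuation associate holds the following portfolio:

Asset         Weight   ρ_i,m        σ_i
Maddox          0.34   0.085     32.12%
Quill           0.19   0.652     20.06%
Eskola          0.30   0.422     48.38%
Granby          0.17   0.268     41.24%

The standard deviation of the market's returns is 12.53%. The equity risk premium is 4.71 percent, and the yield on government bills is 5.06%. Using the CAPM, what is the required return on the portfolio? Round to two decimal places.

β_Maddox = 0.085 × 32.12% / 12.53% = 0.2179
β_Quill = 0.652 × 20.06% / 12.53% = 1.0438
β_Eskola = 0.422 × 48.38% / 12.53% = 1.6294
β_Granby = 0.268 × 41.24% / 12.53% = 0.8821
β_P = Σ w_i β_i = 0.34×0.2179 + 0.19×1.0438 + 0.30×1.6294 + 0.17×0.8821 = 0.9112
E(R_P) = R_f + β_P × MRP = 5.06% + 0.9112 × 4.71% = 9.35%

9.35%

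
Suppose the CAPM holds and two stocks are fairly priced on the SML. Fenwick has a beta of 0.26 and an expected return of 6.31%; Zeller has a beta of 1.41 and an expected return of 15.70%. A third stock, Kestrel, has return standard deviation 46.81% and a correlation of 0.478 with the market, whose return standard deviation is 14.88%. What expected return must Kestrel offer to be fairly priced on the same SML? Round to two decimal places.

MRP = (15.70% − 6.31%) / (1.41 − 0.26) = 8.1652%
R_f = 6.31% − 0.26 × 8.1652% = 4.1870%
β_Kestrel = ρ·σ_i/σ_m = 0.478 × 46.81 / 14.88 = 1.5037
E(R_Kestrel) = R_f + β × MRP = 4.1870% + 1.5037 × 8.1652% = 16.47%

16.47%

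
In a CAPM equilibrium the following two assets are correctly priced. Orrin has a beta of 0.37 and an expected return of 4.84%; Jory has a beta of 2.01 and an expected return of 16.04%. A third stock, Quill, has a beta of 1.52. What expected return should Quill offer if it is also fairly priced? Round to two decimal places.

MRP (SML slope) = (16.04% − 4.84%) / (2.01 − 0.37) = 11.20% / 1.64 = 6.8293%
R_f (intercept) = 4.84% − 0.37 × 6.8293% = 2.3132%
E(R_Quill) = R_f + β × MRP = 2.3132% + 1.52 × 6.8293% = 12.69%

12.69%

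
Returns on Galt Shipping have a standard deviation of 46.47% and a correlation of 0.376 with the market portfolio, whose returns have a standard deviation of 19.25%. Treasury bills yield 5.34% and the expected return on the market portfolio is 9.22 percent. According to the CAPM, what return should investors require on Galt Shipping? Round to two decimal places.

8.86%

β = ρ × σ_i / σ_m = 0.376 × 46.47% / 19.25% = 0.9077
MRP = 9.22% − 5.34% = 3.88%
E(R) = 5.34% + 0.9077 × 3.88% = 8.86%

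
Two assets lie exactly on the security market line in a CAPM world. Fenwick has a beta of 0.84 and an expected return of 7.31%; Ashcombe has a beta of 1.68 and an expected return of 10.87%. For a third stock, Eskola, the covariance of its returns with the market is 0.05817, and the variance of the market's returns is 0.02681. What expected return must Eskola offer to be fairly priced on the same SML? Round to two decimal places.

MRP = (10.87% − 7.31%) / (1.68 − 0.84) = 4.2381%
R_f = 7.31% − 0.84 × 4.2381% = 3.7500%
β_Eskola = Cov / Var(R_m) = 0.05817 / 0.02681 = 2.1697
E(R_Eskola) = R_f + β × MRP = 3.7500% + 2.1697 × 4.2381% = 12.95%

12.95%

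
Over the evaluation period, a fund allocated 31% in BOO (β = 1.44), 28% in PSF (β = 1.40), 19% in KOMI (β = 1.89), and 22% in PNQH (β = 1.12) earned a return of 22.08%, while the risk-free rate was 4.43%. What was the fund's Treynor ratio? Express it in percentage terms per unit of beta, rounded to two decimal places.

12.22%

β_P = 0.31×1.44 + 0.28×1.40 + 0.19×1.89 + 0.22×1.12 = 1.4439
Treynor = (R_P − R_f) / β_P = (22.08% − 4.43%) / 1.4439 = 17.65% / 1.4439 = 12.22%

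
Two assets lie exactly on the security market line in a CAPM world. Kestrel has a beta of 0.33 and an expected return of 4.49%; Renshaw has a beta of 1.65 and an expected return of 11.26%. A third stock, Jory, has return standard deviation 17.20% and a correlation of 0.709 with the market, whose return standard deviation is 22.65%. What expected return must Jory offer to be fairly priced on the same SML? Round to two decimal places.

5.56%

MRP = (11.26% − 4.49%) / (1.65 − 0.33) = 5.1288%
R_f = 4.49% − 0.33 × 5.1288% = 2.7975%
β_Jory = ρ·σ_i/σ_m = 0.709 × 17.20 / 22.65 = 0.5384
E(R_Jory) = R_f + β × MRP = 2.7975% + 0.5384 × 5.1288% = 5.56%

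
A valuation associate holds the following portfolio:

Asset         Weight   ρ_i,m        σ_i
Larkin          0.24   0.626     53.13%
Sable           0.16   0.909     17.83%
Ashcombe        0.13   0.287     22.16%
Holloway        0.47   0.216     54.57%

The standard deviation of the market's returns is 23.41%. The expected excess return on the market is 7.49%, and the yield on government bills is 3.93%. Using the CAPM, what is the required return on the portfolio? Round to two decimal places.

β_Larkin = 0.626 × 53.13% / 23.41% = 1.4207
β_Sable = 0.909 × 17.83% / 23.41% = 0.6923
β_Ashcombe = 0.287 × 22.16% / 23.41% = 0.2717
β_Holloway = 0.216 × 54.57% / 23.41% = 0.5035
β_P = Σ w_i β_i = 0.24×1.4207 + 0.16×0.6923 + 0.13×0.2717 + 0.47×0.5035 = 0.7237
E(R_P) = R_f + β_P × MRP = 3.93% + 0.7237 × 7.49% = 9.35%

9.35%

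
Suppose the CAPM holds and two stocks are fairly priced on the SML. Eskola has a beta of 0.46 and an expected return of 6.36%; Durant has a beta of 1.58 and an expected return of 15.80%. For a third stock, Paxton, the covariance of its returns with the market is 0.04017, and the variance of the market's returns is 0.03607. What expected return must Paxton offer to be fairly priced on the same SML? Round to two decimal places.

MRP = (15.80% − 6.36%) / (1.58 − 0.46) = 8.4286%
R_f = 6.36% − 0.46 × 8.4286% = 2.4828%
β_Paxton = Cov / Var(R_m) = 0.04017 / 0.03607 = 1.1137
E(R_Paxton) = R_f + β × MRP = 2.4828% + 1.1137 × 8.4286% = 11.87%

11.87%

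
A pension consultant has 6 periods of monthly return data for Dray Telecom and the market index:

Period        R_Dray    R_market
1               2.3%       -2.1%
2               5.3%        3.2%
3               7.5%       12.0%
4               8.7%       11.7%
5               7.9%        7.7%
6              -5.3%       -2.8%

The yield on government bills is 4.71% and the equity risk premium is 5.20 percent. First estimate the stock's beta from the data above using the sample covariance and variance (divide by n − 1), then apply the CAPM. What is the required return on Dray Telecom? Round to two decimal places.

Mean R_i = (2.3 + 5.3 + 7.5 + 8.7 + 7.9 − 5.3) / 6 = 4.4000%
Mean R_m = (-2.1 + 3.2 + 12.0 + 11.7 + 7.7 − 2.8) / 6 = 4.9500%
Σ(R_i − R̄_i)(R_m − R̄_m) = 148.9100  ⇒  Cov = 148.9100 / 5 = 29.7820
Σ(R_m − R̄_m)² = 215.6550  ⇒  Var(R_m) = 215.6550 / 5 = 43.1310
β = Cov / Var(R_m) = 29.7820 / 43.1310 = 0.6905
E(R) = R_f + β × MRP = 4.71% + 0.6905 × 5.20% = 8.30%

8.30%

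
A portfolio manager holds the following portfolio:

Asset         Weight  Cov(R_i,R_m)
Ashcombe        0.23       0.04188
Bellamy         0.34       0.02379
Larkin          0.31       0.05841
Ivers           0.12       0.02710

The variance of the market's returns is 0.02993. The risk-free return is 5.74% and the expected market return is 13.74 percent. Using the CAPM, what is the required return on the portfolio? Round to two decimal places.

16.19%

β_Ashcombe = 0.04188 / 0.02993 = 1.3993
β_Bellamy = 0.02379 / 0.02993 = 0.7949
β_Larkin = 0.05841 / 0.02993 = 1.9516
β_Ivers = 0.02710 / 0.02993 = 0.9054
β_P = Σ w_i β_i = 0.23×1.3993 + 0.34×0.7949 + 0.31×1.9516 + 0.12×0.9054 = 1.3057
MRP = 13.74% − 5.74% = 8.00%
E(R_P) = R_f + β_P × MRP = 5.74% + 1.3057 × 8.00% = 16.19%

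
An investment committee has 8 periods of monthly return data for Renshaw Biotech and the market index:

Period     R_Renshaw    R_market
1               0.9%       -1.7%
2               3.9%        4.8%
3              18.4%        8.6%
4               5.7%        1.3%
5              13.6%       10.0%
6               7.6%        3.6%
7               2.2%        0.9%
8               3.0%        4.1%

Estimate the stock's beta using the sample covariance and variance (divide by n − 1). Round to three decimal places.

1.323

Mean R_i = (0.9 + 3.9 + 18.4 + 5.7 + 13.6 + 7.6 + 2.2 + 3.0) / 8 = 6.9125%
Mean R_m = (-1.7 + 4.8 + 8.6 + 1.3 + 10.0 + 3.6 + 0.9 + 4.1) / 8 = 3.9500%
Σ(R_i − R̄_i)(R_m − R̄_m) = 142.0450  ⇒  Cov = 142.0450 / 7 = 20.2921
Σ(R_m − R̄_m)² = 107.3400  ⇒  Var(R_m) = 107.3400 / 7 = 15.3343
β = Cov / Var(R_m) = 20.2921 / 15.3343 = 1.3233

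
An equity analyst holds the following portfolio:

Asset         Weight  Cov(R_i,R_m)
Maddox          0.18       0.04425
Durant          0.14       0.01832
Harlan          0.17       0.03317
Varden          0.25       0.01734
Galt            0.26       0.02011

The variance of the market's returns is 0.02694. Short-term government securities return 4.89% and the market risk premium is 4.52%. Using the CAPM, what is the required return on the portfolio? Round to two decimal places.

9.21%

β_Maddox = 0.04425 / 0.02694 = 1.6425
β_Durant = 0.01832 / 0.02694 = 0.6800
β_Harlan = 0.03317 / 0.02694 = 1.2313
β_Varden = 0.01734 / 0.02694 = 0.6437
β_Galt = 0.02011 / 0.02694 = 0.7465
β_P = Σ w_i β_i = 0.18×1.6425 + 0.14×0.6800 + 0.17×1.2313 + 0.25×0.6437 + 0.26×0.7465 = 0.9552
E(R_P) = R_f + β_P × MRP = 4.89% + 0.9552 × 4.52% = 9.21%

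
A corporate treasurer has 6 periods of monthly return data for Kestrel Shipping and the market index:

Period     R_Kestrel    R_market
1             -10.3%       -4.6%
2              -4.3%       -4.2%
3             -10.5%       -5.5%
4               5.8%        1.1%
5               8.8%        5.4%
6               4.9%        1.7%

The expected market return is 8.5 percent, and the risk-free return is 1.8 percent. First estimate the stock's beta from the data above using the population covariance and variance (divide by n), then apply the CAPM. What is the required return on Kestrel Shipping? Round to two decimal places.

14.33%

Mean R_i = (-10.3 − 4.3 − 10.5 + 5.8 + 8.8 + 4.9) / 6 = -0.9333%
Mean R_m = (-4.6 − 4.2 − 5.5 + 1.1 + 5.4 + 1.7) / 6 = -1.0167%
Σ(R_i − R̄_i)(R_m − R̄_m) = 179.7267  ⇒  Cov = 179.7267 / 6 = 29.9545
Σ(R_m − R̄_m)² = 96.1083  ⇒  Var(R_m) = 96.1083 / 6 = 16.0181
β = Cov / Var(R_m) = 29.9545 / 16.0181 = 1.8700
MRP = 8.5% − 1.8% = 6.70%
E(R) = R_f + β × MRP = 1.8% + 1.8700 × 6.7% = 14.33%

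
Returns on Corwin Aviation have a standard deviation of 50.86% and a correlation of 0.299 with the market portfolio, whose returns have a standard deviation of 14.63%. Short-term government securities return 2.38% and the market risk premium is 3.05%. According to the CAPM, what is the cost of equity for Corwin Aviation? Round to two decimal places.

5.55%

β = ρ × σ_i / σ_m = 0.299 × 50.86% / 14.63% = 1.0394
E(R) = 2.38% + 1.0394 × 3.05% = 5.55%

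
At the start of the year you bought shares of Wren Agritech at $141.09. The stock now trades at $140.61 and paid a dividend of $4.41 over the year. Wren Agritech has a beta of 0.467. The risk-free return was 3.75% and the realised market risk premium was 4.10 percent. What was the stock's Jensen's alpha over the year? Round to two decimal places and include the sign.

-2.88%

Realised HPR = (P1 + D1 − P0) / P0 = (140.61 + 4.41 − 141.09) / 141.09 = 3.93 / 141.09 = 2.7855%
CAPM required = R_f + β·MRP = 3.75% + 0.467 × 4.10% = 5.66470%
α = realised − required = 2.7855% − 5.66470% = -2.88%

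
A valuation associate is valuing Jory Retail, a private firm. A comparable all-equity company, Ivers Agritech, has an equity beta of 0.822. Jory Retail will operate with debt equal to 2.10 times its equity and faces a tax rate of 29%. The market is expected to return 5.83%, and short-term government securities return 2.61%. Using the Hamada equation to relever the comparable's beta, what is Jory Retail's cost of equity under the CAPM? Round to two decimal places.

β_L = β_U × [1 + (1 − t)(D/E)] = 0.822 × [1 + (1 − 0.29) × 2.10]
    = 0.822 × [1 + 0.71 × 2.10] = 0.822 × 2.4910 = 2.0476
MRP = 5.83% − 2.61% = 3.22%
E(R) = R_f + β_L × MRP = 2.61% + 2.0476 × 3.22% = 9.20%

9.20%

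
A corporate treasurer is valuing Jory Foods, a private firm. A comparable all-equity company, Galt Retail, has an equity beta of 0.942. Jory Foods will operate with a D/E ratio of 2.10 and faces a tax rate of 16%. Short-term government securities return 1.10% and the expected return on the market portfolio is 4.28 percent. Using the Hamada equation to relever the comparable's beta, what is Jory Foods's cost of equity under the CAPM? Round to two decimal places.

β_L = β_U × [1 + (1 − t)(D/E)] = 0.942 × [1 + (1 − 0.16) × 2.10]
    = 0.942 × [1 + 0.84 × 2.10] = 0.942 × 2.7640 = 2.6037
MRP = 4.28% − 1.10% = 3.18%
E(R) = R_f + β_L × MRP = 1.10% + 2.6037 × 3.18% = 9.38%

9.38%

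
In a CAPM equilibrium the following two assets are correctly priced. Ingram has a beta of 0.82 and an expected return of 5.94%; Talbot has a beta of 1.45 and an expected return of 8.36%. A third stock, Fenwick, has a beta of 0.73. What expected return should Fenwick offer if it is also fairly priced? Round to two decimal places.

5.59%

MRP (SML slope) = (8.36% − 5.94%) / (1.45 − 0.82) = 2.42% / 0.63 = 3.8413%
R_f (intercept) = 5.94% − 0.82 × 3.8413% = 2.7901%
E(R_Fenwick) = R_f + β × MRP = 2.7901% + 0.73 × 3.8413% = 5.59%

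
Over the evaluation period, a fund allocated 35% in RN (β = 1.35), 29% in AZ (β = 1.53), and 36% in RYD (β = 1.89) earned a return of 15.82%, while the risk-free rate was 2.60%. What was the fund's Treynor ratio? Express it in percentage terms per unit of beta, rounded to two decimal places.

β_P = 0.35×1.35 + 0.29×1.53 + 0.36×1.89 = 1.5966
Treynor = (R_P − R_f) / β_P = (15.82% − 2.60%) / 1.5966 = 13.22% / 1.5966 = 8.28%

8.28%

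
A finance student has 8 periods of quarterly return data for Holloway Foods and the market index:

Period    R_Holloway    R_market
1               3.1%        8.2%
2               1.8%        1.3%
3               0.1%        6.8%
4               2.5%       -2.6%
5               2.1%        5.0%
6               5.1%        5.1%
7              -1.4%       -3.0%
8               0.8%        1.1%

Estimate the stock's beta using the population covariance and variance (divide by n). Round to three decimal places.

Mean R_i = (3.1 + 1.8 + 0.1 + 2.5 + 2.1 + 5.1 − 1.4 + 0.8) / 8 = 1.7625%
Mean R_m = (8.2 + 1.3 + 6.8 − 2.6 + 5.0 + 5.1 − 3.0 + 1.1) / 8 = 2.7375%
Σ(R_i − R̄_i)(R_m − R̄_m) = 24.9313  ⇒  Cov = 24.9313 / 8 = 3.1164
Σ(R_m − R̄_m)² = 123.1988  ⇒  Var(R_m) = 123.1988 / 8 = 15.3999
β = Cov / Var(R_m) = 3.1164 / 15.3999 = 0.2024

0.202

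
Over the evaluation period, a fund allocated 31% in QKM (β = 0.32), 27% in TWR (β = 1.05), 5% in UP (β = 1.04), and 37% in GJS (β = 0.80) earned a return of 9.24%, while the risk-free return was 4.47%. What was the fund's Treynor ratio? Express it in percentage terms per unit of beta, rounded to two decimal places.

β_P = 0.31×0.32 + 0.27×1.05 + 0.05×1.04 + 0.37×0.80 = 0.7307
Treynor = (R_P − R_f) / β_P = (9.24% − 4.47%) / 0.7307 = 4.77% / 0.7307 = 6.53%

6.53%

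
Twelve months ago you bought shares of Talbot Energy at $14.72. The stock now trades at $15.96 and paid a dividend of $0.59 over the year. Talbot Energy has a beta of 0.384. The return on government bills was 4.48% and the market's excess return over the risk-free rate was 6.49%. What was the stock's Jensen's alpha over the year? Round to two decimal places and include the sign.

+5.46%

Realised HPR = (P1 + D1 − P0) / P0 = (15.96 + 0.59 − 14.72) / 14.72 = 1.83 / 14.72 = 12.4321%
CAPM required = R_f + β·MRP = 4.48% + 0.384 × 6.49% = 6.97216%
α = realised − required = 12.4321% − 6.97216% = +5.46%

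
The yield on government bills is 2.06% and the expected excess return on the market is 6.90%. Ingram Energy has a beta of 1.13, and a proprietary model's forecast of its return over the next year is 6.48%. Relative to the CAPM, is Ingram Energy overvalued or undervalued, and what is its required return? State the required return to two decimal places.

Overvalued; required return 9.86%

Required return = R_f + β·MRP = 2.06% + 1.13 × 6.90% = 9.86%
Forecast 6.48% < required 9.86% → the stock plots below the SML → overvalued.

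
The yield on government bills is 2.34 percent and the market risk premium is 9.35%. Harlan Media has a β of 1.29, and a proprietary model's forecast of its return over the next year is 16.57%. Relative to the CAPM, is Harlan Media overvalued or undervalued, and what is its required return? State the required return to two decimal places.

Required return = R_f + β·MRP = 2.34% + 1.29 × 9.35% = 14.40%
Forecast 16.57% > required 14.40% → the stock plots above the SML → undervalued.

Undervalued; required return 14.40%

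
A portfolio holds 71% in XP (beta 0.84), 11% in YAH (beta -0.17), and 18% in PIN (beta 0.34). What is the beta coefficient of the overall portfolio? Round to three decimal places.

β_P = Σ w_i β_i = 0.71×0.84 + 0.11×-0.17 + 0.18×0.34 = 0.6389

0.639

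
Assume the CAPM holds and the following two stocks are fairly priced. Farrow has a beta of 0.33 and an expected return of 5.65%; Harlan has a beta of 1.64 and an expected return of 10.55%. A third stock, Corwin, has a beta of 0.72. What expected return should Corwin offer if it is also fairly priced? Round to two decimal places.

MRP (SML slope) = (10.55% − 5.65%) / (1.64 − 0.33) = 4.90% / 1.31 = 3.7405%
R_f (intercept) = 5.65% − 0.33 × 3.7405% = 4.4156%
E(R_Corwin) = R_f + β × MRP = 4.4156% + 0.72 × 3.7405% = 7.11%

7.11%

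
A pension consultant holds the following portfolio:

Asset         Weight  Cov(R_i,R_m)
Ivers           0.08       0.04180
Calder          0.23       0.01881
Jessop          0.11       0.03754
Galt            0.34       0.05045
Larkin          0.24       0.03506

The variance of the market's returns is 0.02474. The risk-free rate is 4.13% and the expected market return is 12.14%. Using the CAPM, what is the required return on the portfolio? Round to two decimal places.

16.23%

β_Ivers = 0.04180 / 0.02474 = 1.6896
β_Calder = 0.01881 / 0.02474 = 0.7603
β_Jessop = 0.03754 / 0.02474 = 1.5174
β_Galt = 0.05045 / 0.02474 = 2.0392
β_Larkin = 0.03506 / 0.02474 = 1.4171
β_P = Σ w_i β_i = 0.08×1.6896 + 0.23×0.7603 + 0.11×1.5174 + 0.34×2.0392 + 0.24×1.4171 = 1.5104
MRP = 12.14% − 4.13% = 8.01%
E(R_P) = R_f + β_P × MRP = 4.13% + 1.5104 × 8.01% = 16.23%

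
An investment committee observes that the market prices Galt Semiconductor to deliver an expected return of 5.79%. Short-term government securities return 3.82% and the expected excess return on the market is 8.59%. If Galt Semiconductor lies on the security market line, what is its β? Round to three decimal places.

β = (E(R) − R_f) / MRP = (5.79% − 3.82%) / 8.59% = 1.97% / 8.59% = 0.229

0.229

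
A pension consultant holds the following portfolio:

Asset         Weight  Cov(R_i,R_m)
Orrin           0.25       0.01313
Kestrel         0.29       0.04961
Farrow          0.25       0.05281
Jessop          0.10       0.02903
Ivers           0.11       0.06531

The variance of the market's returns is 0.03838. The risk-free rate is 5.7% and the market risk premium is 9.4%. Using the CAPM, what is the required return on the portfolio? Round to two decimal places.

β_Orrin = 0.01313 / 0.03838 = 0.3421
β_Kestrel = 0.04961 / 0.03838 = 1.2926
β_Farrow = 0.05281 / 0.03838 = 1.3760
β_Jessop = 0.02903 / 0.03838 = 0.7564
β_Ivers = 0.06531 / 0.03838 = 1.7017
β_P = Σ w_i β_i = 0.25×0.3421 + 0.29×1.2926 + 0.25×1.3760 + 0.10×0.7564 + 0.11×1.7017 = 1.0672
E(R_P) = R_f + β_P × MRP = 5.7% + 1.0672 × 9.4% = 15.73%

15.73%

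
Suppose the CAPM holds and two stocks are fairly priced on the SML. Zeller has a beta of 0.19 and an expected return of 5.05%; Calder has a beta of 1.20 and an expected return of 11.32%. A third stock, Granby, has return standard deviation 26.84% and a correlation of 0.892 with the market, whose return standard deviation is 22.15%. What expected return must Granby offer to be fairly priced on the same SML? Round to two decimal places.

10.58%

MRP = (11.32% − 5.05%) / (1.20 − 0.19) = 6.2079%
R_f = 5.05% − 0.19 × 6.2079% = 3.8705%
β_Granby = ρ·σ_i/σ_m = 0.892 × 26.84 / 22.15 = 1.0809
E(R_Granby) = R_f + β × MRP = 3.8705% + 1.0809 × 6.2079% = 10.58%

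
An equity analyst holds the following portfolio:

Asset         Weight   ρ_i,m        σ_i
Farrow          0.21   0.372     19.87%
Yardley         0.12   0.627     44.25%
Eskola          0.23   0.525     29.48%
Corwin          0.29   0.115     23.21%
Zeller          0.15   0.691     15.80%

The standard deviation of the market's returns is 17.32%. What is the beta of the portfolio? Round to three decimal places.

0.627

β_Farrow = 0.372 × 19.87% / 17.32% = 0.4268
β_Yardley = 0.627 × 44.25% / 17.32% = 1.6019
β_Eskola = 0.525 × 29.48% / 17.32% = 0.8936
β_Corwin = 0.115 × 23.21% / 17.32% = 0.1541
β_Zeller = 0.691 × 15.80% / 17.32% = 0.6304
β_P = Σ w_i β_i = 0.21×0.4268 + 0.12×1.6019 + 0.23×0.8936 + 0.29×0.1541 + 0.15×0.6304 = 0.6266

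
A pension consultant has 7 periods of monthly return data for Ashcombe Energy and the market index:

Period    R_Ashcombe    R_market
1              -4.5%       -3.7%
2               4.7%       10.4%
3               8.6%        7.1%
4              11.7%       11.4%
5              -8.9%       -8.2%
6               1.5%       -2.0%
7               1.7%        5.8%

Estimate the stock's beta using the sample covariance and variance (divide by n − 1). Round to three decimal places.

Mean R_i = (-4.5 + 4.7 + 8.6 + 11.7 − 8.9 + 1.5 + 1.7) / 7 = 2.1143%
Mean R_m = (-3.7 + 10.4 + 7.1 + 11.4 − 8.2 − 2.0 + 5.8) / 7 = 2.9714%
Σ(R_i − R̄_i)(R_m − R̄_m) = 295.8329  ⇒  Cov = 295.8329 / 6 = 49.3055
Σ(R_m − R̄_m)² = 345.2943  ⇒  Var(R_m) = 345.2943 / 6 = 57.5491
β = Cov / Var(R_m) = 49.3055 / 57.5491 = 0.8568

0.857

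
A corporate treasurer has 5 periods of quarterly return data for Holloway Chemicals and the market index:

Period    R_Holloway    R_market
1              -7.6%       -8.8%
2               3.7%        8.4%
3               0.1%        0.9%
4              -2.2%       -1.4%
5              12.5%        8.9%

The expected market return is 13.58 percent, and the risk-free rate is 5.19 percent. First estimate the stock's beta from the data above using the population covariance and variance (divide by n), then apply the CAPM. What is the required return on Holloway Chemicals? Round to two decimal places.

12.99%

Mean R_i = (-7.6 + 3.7 + 0.1 − 2.2 + 12.5) / 5 = 1.3000%
Mean R_m = (-8.8 + 8.4 + 0.9 − 1.4 + 8.9) / 5 = 1.6000%
Σ(R_i − R̄_i)(R_m − R̄_m) = 201.9800  ⇒  Cov = 201.9800 / 5 = 40.3960
Σ(R_m − R̄_m)² = 217.1800  ⇒  Var(R_m) = 217.1800 / 5 = 43.4360
β = Cov / Var(R_m) = 40.3960 / 43.4360 = 0.9300
MRP = 13.58% − 5.19% = 8.39%
E(R) = R_f + β × MRP = 5.19% + 0.9300 × 8.39% = 12.99%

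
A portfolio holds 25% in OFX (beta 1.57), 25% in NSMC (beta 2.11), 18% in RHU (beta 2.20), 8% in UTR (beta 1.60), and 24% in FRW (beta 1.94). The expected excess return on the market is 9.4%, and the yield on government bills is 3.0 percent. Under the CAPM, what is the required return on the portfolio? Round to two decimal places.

20.95%

β_P = Σ w_i β_i = 0.25×1.57 + 0.25×2.11 + 0.18×2.20 + 0.08×1.60 + 0.24×1.94 = 1.9096
E(R_P) = R_f + β_P × MRP = 3.0% + 1.9096 × 9.4% = 20.95%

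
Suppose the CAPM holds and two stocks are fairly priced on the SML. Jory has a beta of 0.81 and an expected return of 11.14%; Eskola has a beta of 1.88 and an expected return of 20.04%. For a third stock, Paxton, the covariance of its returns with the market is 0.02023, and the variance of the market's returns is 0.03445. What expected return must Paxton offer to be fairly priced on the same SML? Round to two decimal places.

9.29%

MRP = (20.04% − 11.14%) / (1.88 − 0.81) = 8.3178%
R_f = 11.14% − 0.81 × 8.3178% = 4.4026%
β_Paxton = Cov / Var(R_m) = 0.02023 / 0.03445 = 0.5872
E(R_Paxton) = R_f + β × MRP = 4.4026% + 0.5872 × 8.3178% = 9.29%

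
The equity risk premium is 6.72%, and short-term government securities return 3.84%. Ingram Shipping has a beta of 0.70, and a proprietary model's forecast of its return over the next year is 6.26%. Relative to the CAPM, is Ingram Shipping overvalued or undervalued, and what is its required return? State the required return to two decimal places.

Required return = R_f + β·MRP = 3.84% + 0.70 × 6.72% = 8.54%
Forecast 6.26% < required 8.54% → the stock plots below the SML → overvalued.

Overvalued; required return 8.54%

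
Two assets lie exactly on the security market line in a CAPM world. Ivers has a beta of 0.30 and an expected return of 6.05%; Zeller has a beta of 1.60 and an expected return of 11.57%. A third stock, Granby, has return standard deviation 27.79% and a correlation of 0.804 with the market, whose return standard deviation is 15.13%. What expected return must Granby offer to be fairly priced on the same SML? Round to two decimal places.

11.05%

MRP = (11.57% − 6.05%) / (1.60 − 0.30) = 4.2462%
R_f = 6.05% − 0.30 × 4.2462% = 4.7761%
β_Granby = ρ·σ_i/σ_m = 0.804 × 27.79 / 15.13 = 1.4767
E(R_Granby) = R_f + β × MRP = 4.7761% + 1.4767 × 4.2462% = 11.05%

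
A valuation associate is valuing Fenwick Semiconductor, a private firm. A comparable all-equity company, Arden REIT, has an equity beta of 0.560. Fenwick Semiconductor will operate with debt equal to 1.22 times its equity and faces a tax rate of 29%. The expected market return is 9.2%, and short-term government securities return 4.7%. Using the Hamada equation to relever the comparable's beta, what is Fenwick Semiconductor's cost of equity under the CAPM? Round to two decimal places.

β_L = β_U × [1 + (1 − t)(D/E)] = 0.560 × [1 + (1 − 0.29) × 1.22]
    = 0.560 × [1 + 0.71 × 1.22] = 0.560 × 1.8662 = 1.0451
MRP = 9.2% − 4.7% = 4.50%
E(R) = R_f + β_L × MRP = 4.7% + 1.0451 × 4.5% = 9.40%

9.40%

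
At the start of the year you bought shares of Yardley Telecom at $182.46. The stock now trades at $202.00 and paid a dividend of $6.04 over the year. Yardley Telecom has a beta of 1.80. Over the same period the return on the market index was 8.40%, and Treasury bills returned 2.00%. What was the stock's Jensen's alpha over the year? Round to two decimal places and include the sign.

+0.50%

Realised HPR = (P1 + D1 − P0) / P0 = (202.00 + 6.04 − 182.46) / 182.46 = 25.58 / 182.46 = 14.0195%
MRP = 8.40% − 2.00% = 6.40%
CAPM required = R_f + β·MRP = 2.00% + 1.80 × 6.40% = 13.5200%
α = realised − required = 14.0195% − 13.5200% = +0.50%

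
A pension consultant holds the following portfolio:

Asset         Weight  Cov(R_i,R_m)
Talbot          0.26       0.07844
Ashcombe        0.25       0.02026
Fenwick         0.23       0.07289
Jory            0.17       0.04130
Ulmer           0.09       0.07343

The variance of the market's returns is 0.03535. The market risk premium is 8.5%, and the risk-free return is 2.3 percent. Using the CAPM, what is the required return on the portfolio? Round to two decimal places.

15.73%

β_Talbot = 0.07844 / 0.03535 = 2.2190
β_Ashcombe = 0.02026 / 0.03535 = 0.5731
β_Fenwick = 0.07289 / 0.03535 = 2.0620
β_Jory = 0.04130 / 0.03535 = 1.1683
β_Ulmer = 0.07343 / 0.03535 = 2.0772
β_P = Σ w_i β_i = 0.26×2.2190 + 0.25×0.5731 + 0.23×2.0620 + 0.17×1.1683 + 0.09×2.0772 = 1.5800
E(R_P) = R_f + β_P × MRP = 2.3% + 1.5800 × 8.5% = 15.73%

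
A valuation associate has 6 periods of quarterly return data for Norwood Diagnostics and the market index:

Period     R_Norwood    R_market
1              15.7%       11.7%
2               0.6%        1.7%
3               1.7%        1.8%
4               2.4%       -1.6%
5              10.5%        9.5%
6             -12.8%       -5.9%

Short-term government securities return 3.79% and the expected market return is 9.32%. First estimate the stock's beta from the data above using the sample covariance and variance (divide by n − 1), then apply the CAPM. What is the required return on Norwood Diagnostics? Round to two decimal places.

Mean R_i = (15.7 + 0.6 + 1.7 + 2.4 + 10.5 − 12.8) / 6 = 3.0167%
Mean R_m = (11.7 + 1.7 + 1.8 − 1.6 + 9.5 − 5.9) / 6 = 2.8667%
Σ(R_i − R̄_i)(R_m − R̄_m) = 307.3133  ⇒  Cov = 307.3133 / 5 = 61.4627
Σ(R_m − R̄_m)² = 221.3333  ⇒  Var(R_m) = 221.3333 / 5 = 44.2667
β = Cov / Var(R_m) = 61.4627 / 44.2667 = 1.3885
MRP = 9.32% − 3.79% = 5.53%
E(R) = R_f + β × MRP = 3.79% + 1.3885 × 5.53% = 11.47%

11.47%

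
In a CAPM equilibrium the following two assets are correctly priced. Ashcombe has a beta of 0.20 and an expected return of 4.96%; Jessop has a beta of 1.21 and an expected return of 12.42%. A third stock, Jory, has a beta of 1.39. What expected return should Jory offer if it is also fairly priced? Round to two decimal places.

MRP (SML slope) = (12.42% − 4.96%) / (1.21 − 0.20) = 7.46% / 1.01 = 7.3861%
R_f (intercept) = 4.96% − 0.20 × 7.3861% = 3.4828%
E(R_Jory) = R_f + β × MRP = 3.4828% + 1.39 × 7.3861% = 13.75%

13.75%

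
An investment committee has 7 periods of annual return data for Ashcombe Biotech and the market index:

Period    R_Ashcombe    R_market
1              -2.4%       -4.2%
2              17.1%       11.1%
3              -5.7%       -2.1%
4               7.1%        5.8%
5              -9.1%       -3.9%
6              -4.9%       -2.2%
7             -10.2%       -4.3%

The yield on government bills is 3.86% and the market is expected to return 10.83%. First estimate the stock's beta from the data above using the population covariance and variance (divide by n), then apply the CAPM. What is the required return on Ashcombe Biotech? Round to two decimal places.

Mean R_i = (-2.4 + 17.1 − 5.7 + 7.1 − 9.1 − 4.9 − 10.2) / 7 = -1.1571%
Mean R_m = (-4.2 + 11.1 − 2.1 + 5.8 − 3.9 − 2.2 − 4.3) / 7 = 0.0286%
Σ(R_i − R̄_i)(R_m − R̄_m) = 343.4014  ⇒  Cov = 343.4014 / 7 = 49.0573
Σ(R_m − R̄_m)² = 217.4343  ⇒  Var(R_m) = 217.4343 / 7 = 31.0620
β = Cov / Var(R_m) = 49.0573 / 31.0620 = 1.5793
MRP = 10.83% − 3.86% = 6.97%
E(R) = R_f + β × MRP = 3.86% + 1.5793 × 6.97% = 14.87%

14.87%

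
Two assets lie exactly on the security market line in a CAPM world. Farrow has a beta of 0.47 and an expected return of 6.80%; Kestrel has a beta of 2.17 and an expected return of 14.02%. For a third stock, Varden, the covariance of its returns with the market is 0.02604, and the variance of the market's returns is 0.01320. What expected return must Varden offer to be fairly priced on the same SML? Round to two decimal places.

13.18%

MRP = (14.02% − 6.80%) / (2.17 − 0.47) = 4.2471%
R_f = 6.80% − 0.47 × 4.2471% = 4.8039%
β_Varden = Cov / Var(R_m) = 0.02604 / 0.01320 = 1.9727
E(R_Varden) = R_f + β × MRP = 4.8039% + 1.9727 × 4.2471% = 13.18%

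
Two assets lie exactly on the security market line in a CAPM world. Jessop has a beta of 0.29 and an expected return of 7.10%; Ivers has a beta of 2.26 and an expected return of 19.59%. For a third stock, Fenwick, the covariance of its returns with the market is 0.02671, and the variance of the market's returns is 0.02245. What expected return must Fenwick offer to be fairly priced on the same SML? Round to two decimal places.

12.80%

MRP = (19.59% − 7.10%) / (2.26 − 0.29) = 6.3401%
R_f = 7.10% − 0.29 × 6.3401% = 5.2614%
β_Fenwick = Cov / Var(R_m) = 0.02671 / 0.02245 = 1.1898
E(R_Fenwick) = R_f + β × MRP = 5.2614% + 1.1898 × 6.3401% = 12.80%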